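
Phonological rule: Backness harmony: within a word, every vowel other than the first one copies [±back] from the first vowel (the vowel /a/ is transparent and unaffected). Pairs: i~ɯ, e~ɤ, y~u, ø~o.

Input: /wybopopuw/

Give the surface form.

[wybøpøpyw]

/o/ harmonizes with /y/ ([-back]) → [ø]
/o/ harmonizes with /y/ ([-back]) → [ø]
/u/ harmonizes with /y/ ([-back]) → [y]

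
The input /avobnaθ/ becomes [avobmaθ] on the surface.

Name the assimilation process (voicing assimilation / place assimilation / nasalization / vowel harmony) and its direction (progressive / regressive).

place assimilation, progressive

/n/→[m].
Each target copies a feature from the preceding segment, so the direction is progressive.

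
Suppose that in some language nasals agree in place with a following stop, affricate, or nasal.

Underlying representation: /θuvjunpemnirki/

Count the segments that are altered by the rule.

2

/n/ before /p/ (labial) → [m]
/m/ before /n/ (alveolar) → [n]
2 segments change.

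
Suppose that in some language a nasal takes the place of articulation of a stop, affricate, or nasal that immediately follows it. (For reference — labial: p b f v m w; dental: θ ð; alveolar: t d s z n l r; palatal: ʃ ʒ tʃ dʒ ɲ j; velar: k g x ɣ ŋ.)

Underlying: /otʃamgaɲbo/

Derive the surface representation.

/m/ before /g/ (velar) → [ŋ]
/ɲ/ before /b/ (labial) → [m]

[otʃaŋgambo]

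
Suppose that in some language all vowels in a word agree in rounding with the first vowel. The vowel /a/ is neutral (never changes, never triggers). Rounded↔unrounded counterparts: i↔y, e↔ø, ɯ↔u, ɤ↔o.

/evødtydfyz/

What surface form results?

[evedtidfiz]

/ø/ harmonizes with /e/ ([-round]) → [e]
/y/ harmonizes with /e/ ([-round]) → [i]
/y/ harmonizes with /e/ ([-round]) → [i]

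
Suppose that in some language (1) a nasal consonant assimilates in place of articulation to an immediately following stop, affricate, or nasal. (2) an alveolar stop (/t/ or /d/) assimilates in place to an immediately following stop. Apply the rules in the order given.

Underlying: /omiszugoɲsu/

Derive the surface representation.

Rule 1: no segment meets the rule's conditions; no change.
After rule 1: omiszugoɲsu
Rule 2: no segment meets the rule's conditions; no change.

[omiszugoɲsu]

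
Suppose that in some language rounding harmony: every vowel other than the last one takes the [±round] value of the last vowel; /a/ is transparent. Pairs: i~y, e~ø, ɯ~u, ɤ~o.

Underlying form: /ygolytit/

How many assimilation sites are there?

/y/ harmonizes with /i/ ([-round]) → [i]
/o/ harmonizes with /i/ ([-round]) → [ɤ]
/y/ harmonizes with /i/ ([-round]) → [i]
3 segments change.

3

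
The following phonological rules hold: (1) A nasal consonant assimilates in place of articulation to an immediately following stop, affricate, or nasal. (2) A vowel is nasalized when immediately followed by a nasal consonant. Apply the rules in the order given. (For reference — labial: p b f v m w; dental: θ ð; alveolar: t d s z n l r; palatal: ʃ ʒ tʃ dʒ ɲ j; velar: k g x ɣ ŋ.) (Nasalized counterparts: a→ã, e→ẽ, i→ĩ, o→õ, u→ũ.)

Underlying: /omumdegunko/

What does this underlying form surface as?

[õmũndegũŋko]

Rule 1: /m/ before /d/ (alveolar) → [n]
Rule 1: /n/ before /k/ (velar) → [ŋ]
After rule 1: omundeguŋko
Rule 2: /o/ before nasal /m/ → [õ]
Rule 2: /u/ before nasal /n/ → [ũ]
Rule 2: /u/ before nasal /ŋ/ → [ũ]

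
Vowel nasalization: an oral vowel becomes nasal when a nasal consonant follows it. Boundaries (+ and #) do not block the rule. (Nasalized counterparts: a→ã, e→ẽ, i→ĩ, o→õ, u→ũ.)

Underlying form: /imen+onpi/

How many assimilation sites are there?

3

/i/ before nasal /m/ → [ĩ]
/e/ before nasal /n/ → [ẽ]
/o/ before nasal /n/ → [õ]
3 segments change.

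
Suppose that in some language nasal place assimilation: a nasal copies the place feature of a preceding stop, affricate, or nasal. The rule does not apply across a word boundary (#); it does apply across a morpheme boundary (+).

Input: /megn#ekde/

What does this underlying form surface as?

[megŋ#ekde]

/n/ after /g/ (velar) → [ŋ]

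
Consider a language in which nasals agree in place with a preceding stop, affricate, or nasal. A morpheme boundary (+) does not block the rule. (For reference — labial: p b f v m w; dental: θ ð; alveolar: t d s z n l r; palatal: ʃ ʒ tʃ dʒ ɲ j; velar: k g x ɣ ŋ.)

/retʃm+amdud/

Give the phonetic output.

/m/ after /tʃ/ (palatal) → [ɲ]

[retʃɲ+amdud]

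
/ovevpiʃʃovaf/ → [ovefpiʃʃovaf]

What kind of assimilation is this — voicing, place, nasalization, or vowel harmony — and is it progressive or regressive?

/v/→[f].
Each target copies a feature from the following segment, so the direction is regressive.

voicing assimilation, regressive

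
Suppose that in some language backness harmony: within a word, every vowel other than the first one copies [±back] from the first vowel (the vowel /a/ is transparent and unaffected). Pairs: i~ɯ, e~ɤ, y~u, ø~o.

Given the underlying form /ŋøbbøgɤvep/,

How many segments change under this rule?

1

/ɤ/ harmonizes with /ø/ ([-back]) → [e]
1 segment changes.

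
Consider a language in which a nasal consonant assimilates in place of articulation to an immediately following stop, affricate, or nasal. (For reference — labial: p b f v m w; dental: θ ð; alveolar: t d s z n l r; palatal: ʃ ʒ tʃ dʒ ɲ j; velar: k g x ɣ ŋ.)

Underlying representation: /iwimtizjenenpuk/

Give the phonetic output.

[iwintizjenempuk]

/m/ before /t/ (alveolar) → [n]
/n/ before /p/ (labial) → [m]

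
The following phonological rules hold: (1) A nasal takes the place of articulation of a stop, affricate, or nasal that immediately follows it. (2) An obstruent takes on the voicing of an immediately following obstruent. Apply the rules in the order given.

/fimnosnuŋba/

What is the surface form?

Rule 1: /m/ before /n/ (alveolar) → [n]
Rule 1: /ŋ/ before /b/ (labial) → [m]
After rule 1: finnosnumba
Rule 2: no segment meets the rule's conditions; no change.

[finnosnumba]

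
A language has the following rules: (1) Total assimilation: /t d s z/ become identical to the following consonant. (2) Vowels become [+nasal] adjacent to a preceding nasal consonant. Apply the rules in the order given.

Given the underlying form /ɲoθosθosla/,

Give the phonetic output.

[ɲõθoθθolla]

Rule 1: /s/ before /θ/ → [θ] (total assimilation)
Rule 1: /s/ before /l/ → [l] (total assimilation)
After rule 1: ɲoθoθθolla
Rule 2: /o/ after nasal /ɲ/ → [õ]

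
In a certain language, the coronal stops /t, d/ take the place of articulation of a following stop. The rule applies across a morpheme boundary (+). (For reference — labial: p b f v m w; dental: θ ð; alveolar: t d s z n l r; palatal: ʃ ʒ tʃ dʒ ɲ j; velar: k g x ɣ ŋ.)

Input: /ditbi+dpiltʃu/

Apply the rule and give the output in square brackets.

/t/ before /b/ (labial) → [p]
/d/ before /p/ (labial) → [b]

[dipbi+bpiltʃu]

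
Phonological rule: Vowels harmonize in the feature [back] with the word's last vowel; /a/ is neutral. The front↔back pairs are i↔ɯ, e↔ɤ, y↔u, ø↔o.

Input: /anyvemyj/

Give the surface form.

[anyvemyj]

no segment meets the rule's conditions; no change.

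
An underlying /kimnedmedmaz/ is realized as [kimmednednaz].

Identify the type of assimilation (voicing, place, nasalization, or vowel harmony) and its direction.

place assimilation, progressive

/n/→[m] /m/→[n] /m/→[n].
Each target copies a feature from the preceding segment, so the direction is progressive.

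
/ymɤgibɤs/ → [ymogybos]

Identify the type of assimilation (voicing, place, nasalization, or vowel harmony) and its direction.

vowel harmony, progressive

/ɤ/→[o] /i/→[y] /ɤ/→[o].
Vowels agree with the first vowel, so the harmony is progressive.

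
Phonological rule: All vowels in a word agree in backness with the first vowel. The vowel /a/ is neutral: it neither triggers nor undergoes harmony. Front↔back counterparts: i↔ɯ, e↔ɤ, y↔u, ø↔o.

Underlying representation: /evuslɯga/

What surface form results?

[evysliga]

/u/ harmonizes with /e/ ([-back]) → [y]
/ɯ/ harmonizes with /e/ ([-back]) → [i]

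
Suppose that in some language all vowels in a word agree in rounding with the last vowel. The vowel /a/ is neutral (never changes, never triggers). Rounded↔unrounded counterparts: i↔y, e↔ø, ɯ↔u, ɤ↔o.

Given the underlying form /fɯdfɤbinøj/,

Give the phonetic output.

/ɯ/ harmonizes with /ø/ ([+round]) → [u]
/ɤ/ harmonizes with /ø/ ([+round]) → [o]
/i/ harmonizes with /ø/ ([+round]) → [y]

[fudfobynøj]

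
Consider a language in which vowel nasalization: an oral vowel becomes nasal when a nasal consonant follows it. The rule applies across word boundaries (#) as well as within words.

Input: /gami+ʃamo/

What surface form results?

/a/ before nasal /m/ → [ã]
/a/ before nasal /m/ → [ã]

[gãmi+ʃãmo]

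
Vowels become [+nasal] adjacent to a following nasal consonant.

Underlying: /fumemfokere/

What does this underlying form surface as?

[fũmẽmfokere]

/u/ before nasal /m/ → [ũ]
/e/ before nasal /m/ → [ẽ]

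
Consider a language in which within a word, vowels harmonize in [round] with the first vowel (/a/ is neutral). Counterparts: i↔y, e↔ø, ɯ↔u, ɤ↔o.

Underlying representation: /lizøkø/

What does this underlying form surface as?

/ø/ harmonizes with /i/ ([-round]) → [e]
/ø/ harmonizes with /i/ ([-round]) → [e]

[lizeke]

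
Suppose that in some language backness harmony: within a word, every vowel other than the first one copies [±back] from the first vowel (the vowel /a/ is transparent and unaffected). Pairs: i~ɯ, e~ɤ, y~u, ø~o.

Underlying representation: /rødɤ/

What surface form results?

[røde]

/ɤ/ harmonizes with /ø/ ([-back]) → [e]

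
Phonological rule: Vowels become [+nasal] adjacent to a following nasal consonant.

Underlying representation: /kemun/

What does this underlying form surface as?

[kẽmũn]

/e/ before nasal /m/ → [ẽ]
/u/ before nasal /n/ → [ũ]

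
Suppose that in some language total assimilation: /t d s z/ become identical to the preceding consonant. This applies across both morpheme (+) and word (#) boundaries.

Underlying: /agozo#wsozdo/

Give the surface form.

/s/ after /w/ → [w] (total assimilation)
/d/ after /z/ → [z] (total assimilation)

[agozo#wwozzo]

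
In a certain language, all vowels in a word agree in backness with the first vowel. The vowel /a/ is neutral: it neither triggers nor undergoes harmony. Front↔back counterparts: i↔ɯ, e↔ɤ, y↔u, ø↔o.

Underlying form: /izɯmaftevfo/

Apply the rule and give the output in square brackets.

[izimaftevfø]

/ɯ/ harmonizes with /i/ ([-back]) → [i]
/o/ harmonizes with /i/ ([-back]) → [ø]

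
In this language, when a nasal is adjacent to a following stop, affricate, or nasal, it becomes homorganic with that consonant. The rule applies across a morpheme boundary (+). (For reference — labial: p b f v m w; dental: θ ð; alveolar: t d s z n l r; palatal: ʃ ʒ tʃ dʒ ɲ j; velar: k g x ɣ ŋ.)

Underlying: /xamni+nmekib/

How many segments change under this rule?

/m/ before /n/ (alveolar) → [n]
/n/ before /m/ (labial) → [m]
2 segments change.

2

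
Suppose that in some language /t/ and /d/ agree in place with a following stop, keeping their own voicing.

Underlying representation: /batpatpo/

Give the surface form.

/t/ before /p/ (labial) → [p]
/t/ before /p/ (labial) → [p]

[bappappo]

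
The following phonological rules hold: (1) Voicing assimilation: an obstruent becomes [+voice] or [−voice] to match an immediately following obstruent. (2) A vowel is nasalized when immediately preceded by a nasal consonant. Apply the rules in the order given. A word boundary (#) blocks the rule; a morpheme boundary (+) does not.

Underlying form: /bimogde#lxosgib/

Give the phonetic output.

[bimõgde#lxozgib]

Rule 1: /s/ before /g/ (voiced) → [z]
After rule 1: bimogde#lxozgib
Rule 2: /o/ after nasal /m/ → [õ]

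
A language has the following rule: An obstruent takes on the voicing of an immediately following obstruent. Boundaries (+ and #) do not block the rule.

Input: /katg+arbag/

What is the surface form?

/t/ before /g/ (voiced) → [d]

[kadg+arbag]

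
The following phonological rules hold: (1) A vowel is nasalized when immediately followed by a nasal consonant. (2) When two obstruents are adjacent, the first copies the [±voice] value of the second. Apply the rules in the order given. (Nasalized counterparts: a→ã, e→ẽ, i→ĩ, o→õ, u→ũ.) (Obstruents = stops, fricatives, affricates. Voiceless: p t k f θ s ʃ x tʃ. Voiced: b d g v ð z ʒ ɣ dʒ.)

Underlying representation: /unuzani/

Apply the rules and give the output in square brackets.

Rule 1: /u/ before nasal /n/ → [ũ]
Rule 1: /a/ before nasal /n/ → [ã]
After rule 1: ũnuzãni
Rule 2: no segment meets the rule's conditions; no change.

[ũnuzãni]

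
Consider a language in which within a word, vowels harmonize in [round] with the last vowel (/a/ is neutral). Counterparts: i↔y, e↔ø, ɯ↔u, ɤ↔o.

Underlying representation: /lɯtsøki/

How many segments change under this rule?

1

/ø/ harmonizes with /i/ ([-round]) → [e]
1 segment changes.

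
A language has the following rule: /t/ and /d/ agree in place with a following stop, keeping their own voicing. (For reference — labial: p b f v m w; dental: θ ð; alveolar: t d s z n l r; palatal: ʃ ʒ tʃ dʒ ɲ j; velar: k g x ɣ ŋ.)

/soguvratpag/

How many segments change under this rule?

/t/ before /p/ (labial) → [p]
1 segment changes.

1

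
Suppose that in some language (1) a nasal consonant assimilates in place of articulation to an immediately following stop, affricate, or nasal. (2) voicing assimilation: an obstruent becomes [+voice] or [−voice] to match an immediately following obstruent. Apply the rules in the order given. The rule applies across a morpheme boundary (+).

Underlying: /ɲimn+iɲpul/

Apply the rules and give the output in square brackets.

Rule 1: /m/ before /n/ (alveolar) → [n]
Rule 1: /ɲ/ before /p/ (labial) → [m]
After rule 1: ɲinn+impul
Rule 2: no segment meets the rule's conditions; no change.

[ɲinn+impul]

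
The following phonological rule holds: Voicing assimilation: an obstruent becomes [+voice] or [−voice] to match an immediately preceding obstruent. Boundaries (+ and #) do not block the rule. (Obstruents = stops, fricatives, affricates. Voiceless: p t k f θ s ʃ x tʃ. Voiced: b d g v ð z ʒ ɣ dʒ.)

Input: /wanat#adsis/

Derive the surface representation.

/s/ after /d/ (voiced) → [z]

[wanat#adzis]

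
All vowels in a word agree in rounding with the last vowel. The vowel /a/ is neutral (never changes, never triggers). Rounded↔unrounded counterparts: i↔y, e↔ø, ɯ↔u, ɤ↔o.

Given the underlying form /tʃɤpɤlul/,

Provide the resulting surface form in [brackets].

/ɤ/ harmonizes with /u/ ([+round]) → [o]
/ɤ/ harmonizes with /u/ ([+round]) → [o]

[tʃopolul]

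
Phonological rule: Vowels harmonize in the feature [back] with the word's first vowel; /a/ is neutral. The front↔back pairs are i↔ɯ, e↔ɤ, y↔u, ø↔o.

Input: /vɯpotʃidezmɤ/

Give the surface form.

[vɯpotʃɯdɤzmɤ]

/i/ harmonizes with /ɯ/ ([+back]) → [ɯ]
/e/ harmonizes with /ɯ/ ([+back]) → [ɤ]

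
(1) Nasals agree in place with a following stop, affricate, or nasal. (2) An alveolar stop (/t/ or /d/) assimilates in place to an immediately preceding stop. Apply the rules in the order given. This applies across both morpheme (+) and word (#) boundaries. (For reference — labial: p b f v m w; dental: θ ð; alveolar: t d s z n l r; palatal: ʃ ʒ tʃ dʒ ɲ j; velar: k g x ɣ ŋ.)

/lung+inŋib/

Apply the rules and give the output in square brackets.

Rule 1: /n/ before /g/ (velar) → [ŋ]
Rule 1: /n/ before /ŋ/ (velar) → [ŋ]
After rule 1: luŋg+iŋŋib
Rule 2: no segment meets the rule's conditions; no change.

[luŋg+iŋŋib]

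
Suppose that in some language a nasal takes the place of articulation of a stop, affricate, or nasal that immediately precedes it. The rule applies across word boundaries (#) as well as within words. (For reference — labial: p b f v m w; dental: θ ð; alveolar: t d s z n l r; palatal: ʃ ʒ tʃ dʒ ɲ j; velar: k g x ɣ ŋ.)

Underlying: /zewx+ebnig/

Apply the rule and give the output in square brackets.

[zewx+ebmig]

/n/ after /b/ (labial) → [m]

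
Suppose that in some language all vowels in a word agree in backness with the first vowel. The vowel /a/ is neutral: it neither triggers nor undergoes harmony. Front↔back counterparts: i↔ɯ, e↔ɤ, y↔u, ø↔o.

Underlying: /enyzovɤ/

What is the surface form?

[enyzøve]

/o/ harmonizes with /e/ ([-back]) → [ø]
/ɤ/ harmonizes with /e/ ([-back]) → [e]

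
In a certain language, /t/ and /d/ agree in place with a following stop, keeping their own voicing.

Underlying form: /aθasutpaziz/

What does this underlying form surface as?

/t/ before /p/ (labial) → [p]

[aθasuppaziz]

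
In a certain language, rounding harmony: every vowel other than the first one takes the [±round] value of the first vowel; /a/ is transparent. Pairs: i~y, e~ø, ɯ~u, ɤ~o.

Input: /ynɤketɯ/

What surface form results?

/ɤ/ harmonizes with /y/ ([+round]) → [o]
/e/ harmonizes with /y/ ([+round]) → [ø]
/ɯ/ harmonizes with /y/ ([+round]) → [u]

[ynokøtu]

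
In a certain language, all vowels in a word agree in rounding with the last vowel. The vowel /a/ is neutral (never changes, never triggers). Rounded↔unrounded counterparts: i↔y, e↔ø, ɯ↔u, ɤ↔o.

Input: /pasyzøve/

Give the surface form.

/y/ harmonizes with /e/ ([-round]) → [i]
/ø/ harmonizes with /e/ ([-round]) → [e]

[pasizeve]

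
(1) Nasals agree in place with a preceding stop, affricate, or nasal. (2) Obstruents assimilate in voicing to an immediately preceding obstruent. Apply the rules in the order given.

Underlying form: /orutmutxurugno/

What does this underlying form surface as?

[orutnutxurugŋo]

Rule 1: /m/ after /t/ (alveolar) → [n]
Rule 1: /n/ after /g/ (velar) → [ŋ]
After rule 1: orutnutxurugŋo
Rule 2: no segment meets the rule's conditions; no change.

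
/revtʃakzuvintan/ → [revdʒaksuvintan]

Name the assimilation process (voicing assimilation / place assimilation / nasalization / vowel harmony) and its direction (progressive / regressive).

/tʃ/→[dʒ] /z/→[s].
Each target copies a feature from the preceding segment, so the direction is progressive.

voicing assimilation, progressive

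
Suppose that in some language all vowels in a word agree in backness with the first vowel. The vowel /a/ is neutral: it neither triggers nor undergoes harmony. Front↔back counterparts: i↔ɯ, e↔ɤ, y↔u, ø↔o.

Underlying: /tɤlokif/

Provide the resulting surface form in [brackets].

[tɤlokɯf]

/i/ harmonizes with /ɤ/ ([+back]) → [ɯ]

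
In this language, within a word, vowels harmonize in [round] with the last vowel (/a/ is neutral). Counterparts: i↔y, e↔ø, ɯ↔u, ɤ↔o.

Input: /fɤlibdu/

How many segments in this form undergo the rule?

/ɤ/ harmonizes with /u/ ([+round]) → [o]
/i/ harmonizes with /u/ ([+round]) → [y]
2 segments change.

2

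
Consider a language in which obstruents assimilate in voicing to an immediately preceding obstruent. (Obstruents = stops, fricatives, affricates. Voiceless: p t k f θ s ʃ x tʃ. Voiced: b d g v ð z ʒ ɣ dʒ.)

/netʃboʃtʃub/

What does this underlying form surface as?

[netʃpoʃtʃub]

/b/ after /tʃ/ (voiceless) → [p]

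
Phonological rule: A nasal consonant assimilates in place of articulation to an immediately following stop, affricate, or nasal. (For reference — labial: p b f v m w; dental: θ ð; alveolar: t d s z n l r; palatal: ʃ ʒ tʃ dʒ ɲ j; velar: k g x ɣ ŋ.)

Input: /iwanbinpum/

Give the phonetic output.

[iwambimpum]

/n/ before /b/ (labial) → [m]
/n/ before /p/ (labial) → [m]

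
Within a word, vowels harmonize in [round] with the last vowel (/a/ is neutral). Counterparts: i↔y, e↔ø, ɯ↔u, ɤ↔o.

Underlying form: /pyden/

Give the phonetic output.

[piden]

/y/ harmonizes with /e/ ([-round]) → [i]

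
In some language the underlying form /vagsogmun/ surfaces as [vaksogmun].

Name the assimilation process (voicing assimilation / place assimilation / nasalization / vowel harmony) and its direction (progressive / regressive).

voicing assimilation, regressive

/g/→[k].
Each target copies a feature from the following segment, so the direction is regressive.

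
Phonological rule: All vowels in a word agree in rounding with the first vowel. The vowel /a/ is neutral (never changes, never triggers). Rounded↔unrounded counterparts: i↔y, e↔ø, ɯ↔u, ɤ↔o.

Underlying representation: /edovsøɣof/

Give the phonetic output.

/o/ harmonizes with /e/ ([-round]) → [ɤ]
/ø/ harmonizes with /e/ ([-round]) → [e]
/o/ harmonizes with /e/ ([-round]) → [ɤ]

[edɤvseɣɤf]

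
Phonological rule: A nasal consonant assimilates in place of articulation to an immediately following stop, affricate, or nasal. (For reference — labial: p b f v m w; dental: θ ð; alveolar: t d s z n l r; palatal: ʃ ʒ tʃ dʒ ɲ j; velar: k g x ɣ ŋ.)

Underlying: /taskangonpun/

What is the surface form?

/n/ before /g/ (velar) → [ŋ]
/n/ before /p/ (labial) → [m]

[taskaŋgompun]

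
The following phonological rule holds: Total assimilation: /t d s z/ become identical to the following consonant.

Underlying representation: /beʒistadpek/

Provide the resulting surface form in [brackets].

[beʒittappek]

/s/ before /t/ → [t] (total assimilation)
/d/ before /p/ → [p] (total assimilation)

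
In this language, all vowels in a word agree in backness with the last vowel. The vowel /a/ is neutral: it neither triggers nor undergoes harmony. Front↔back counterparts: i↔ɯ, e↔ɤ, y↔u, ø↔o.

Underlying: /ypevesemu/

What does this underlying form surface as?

[upɤvɤsɤmu]

/y/ harmonizes with /u/ ([+back]) → [u]
/e/ harmonizes with /u/ ([+back]) → [ɤ]
/e/ harmonizes with /u/ ([+back]) → [ɤ]
/e/ harmonizes with /u/ ([+back]) → [ɤ]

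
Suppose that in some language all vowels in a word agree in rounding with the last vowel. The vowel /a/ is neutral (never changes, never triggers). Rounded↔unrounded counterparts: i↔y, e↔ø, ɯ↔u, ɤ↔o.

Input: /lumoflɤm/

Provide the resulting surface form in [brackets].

[lɯmɤflɤm]

/u/ harmonizes with /ɤ/ ([-round]) → [ɯ]
/o/ harmonizes with /ɤ/ ([-round]) → [ɤ]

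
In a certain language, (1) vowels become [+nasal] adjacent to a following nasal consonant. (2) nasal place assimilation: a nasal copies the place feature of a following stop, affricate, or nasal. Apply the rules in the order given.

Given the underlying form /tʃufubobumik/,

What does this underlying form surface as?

Rule 1: /u/ before nasal /m/ → [ũ]
After rule 1: tʃufubobũmik
Rule 2: no segment meets the rule's conditions; no change.

[tʃufubobũmik]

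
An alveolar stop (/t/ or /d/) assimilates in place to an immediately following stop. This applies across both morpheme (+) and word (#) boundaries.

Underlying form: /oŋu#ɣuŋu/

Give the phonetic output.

no segment meets the rule's conditions; no change.

[oŋu#ɣuŋu]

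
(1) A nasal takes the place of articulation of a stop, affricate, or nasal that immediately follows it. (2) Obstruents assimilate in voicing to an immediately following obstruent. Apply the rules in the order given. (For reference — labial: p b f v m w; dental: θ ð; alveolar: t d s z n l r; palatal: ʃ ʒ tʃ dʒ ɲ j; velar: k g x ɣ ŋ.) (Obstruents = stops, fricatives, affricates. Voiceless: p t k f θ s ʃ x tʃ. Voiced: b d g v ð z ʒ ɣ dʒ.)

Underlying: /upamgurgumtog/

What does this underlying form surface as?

[upaŋgurguntog]

Rule 1: /m/ before /g/ (velar) → [ŋ]
Rule 1: /m/ before /t/ (alveolar) → [n]
After rule 1: upaŋgurguntog
Rule 2: no segment meets the rule's conditions; no change.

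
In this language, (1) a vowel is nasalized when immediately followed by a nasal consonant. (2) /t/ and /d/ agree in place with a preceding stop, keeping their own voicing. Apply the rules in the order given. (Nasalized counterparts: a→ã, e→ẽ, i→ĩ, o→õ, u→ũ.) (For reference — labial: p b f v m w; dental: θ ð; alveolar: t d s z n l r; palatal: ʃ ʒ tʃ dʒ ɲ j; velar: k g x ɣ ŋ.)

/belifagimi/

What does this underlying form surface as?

Rule 1: /i/ before nasal /m/ → [ĩ]
After rule 1: belifagĩmi
Rule 2: no segment meets the rule's conditions; no change.

[belifagĩmi]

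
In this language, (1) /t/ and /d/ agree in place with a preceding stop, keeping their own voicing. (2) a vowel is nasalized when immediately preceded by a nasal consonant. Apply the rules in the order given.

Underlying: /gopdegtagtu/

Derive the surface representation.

[gopbegkagku]

Rule 1: /d/ after /p/ (labial) → [b]
Rule 1: /t/ after /g/ (velar) → [k]
Rule 1: /t/ after /g/ (velar) → [k]
After rule 1: gopbegkagku
Rule 2: no segment meets the rule's conditions; no change.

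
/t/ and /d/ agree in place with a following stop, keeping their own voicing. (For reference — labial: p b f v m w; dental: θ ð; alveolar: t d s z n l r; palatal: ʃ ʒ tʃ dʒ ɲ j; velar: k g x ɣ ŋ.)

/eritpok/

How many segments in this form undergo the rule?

/t/ before /p/ (labial) → [p]
1 segment changes.

1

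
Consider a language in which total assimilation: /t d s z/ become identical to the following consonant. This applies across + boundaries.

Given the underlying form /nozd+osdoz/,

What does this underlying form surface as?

[nodd+oddoz]

/z/ before /d/ → [d] (total assimilation)
/s/ before /d/ → [d] (total assimilation)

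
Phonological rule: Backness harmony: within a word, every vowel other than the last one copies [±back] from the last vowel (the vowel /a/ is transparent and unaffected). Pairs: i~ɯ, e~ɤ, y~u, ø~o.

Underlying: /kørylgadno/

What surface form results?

/ø/ harmonizes with /o/ ([+back]) → [o]
/y/ harmonizes with /o/ ([+back]) → [u]

[korulgadno]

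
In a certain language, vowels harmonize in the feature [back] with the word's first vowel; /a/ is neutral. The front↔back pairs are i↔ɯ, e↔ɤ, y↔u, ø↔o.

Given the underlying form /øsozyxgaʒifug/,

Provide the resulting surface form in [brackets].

/o/ harmonizes with /ø/ ([-back]) → [ø]
/u/ harmonizes with /ø/ ([-back]) → [y]

[øsøzyxgaʒifyg]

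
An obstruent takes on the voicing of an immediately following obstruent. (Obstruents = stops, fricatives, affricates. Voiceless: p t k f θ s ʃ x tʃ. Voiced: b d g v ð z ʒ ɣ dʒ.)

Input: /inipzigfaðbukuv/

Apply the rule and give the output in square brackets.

/p/ before /z/ (voiced) → [b]
/g/ before /f/ (voiceless) → [k]

[inibzikfaðbukuv]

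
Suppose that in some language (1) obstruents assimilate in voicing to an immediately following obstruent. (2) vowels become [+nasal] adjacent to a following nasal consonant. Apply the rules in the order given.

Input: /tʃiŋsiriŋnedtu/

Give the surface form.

[tʃĩŋsirĩŋnettu]

Rule 1: /d/ before /t/ (voiceless) → [t]
After rule 1: tʃiŋsiriŋnettu
Rule 2: /i/ before nasal /ŋ/ → [ĩ]
Rule 2: /i/ before nasal /ŋ/ → [ĩ]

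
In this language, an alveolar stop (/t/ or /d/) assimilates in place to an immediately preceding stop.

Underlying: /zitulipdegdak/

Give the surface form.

/d/ after /p/ (labial) → [b]
/d/ after /g/ (velar) → [g]

[zitulipbeggak]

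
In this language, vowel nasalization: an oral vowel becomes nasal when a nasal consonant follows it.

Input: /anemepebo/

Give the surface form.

[ãnẽmepebo]

/a/ before nasal /n/ → [ã]
/e/ before nasal /m/ → [ẽ]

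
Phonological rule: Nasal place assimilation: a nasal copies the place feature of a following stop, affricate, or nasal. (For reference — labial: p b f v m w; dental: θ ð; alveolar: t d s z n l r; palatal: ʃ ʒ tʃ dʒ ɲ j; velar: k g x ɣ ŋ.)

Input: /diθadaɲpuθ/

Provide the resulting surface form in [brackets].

/ɲ/ before /p/ (labial) → [m]

[diθadampuθ]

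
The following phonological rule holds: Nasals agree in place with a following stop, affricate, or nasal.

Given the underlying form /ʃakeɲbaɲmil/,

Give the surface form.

[ʃakembammil]

/ɲ/ before /b/ (labial) → [m]
/ɲ/ before /m/ (labial) → [m]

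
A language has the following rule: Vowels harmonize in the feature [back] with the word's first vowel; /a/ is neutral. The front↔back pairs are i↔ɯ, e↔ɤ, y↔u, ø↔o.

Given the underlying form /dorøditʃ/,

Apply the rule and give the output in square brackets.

[dorodɯtʃ]

/ø/ harmonizes with /o/ ([+back]) → [o]
/i/ harmonizes with /o/ ([+back]) → [ɯ]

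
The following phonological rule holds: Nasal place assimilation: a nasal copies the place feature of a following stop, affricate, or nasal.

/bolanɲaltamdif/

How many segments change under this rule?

/n/ before /ɲ/ (palatal) → [ɲ]
/m/ before /d/ (alveolar) → [n]
2 segments change.

2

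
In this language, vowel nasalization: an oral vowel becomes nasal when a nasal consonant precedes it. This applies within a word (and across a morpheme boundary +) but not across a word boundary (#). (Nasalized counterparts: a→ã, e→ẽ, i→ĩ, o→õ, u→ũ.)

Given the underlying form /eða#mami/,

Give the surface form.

[eða#mãmĩ]

/a/ after nasal /m/ → [ã]
/i/ after nasal /m/ → [ĩ]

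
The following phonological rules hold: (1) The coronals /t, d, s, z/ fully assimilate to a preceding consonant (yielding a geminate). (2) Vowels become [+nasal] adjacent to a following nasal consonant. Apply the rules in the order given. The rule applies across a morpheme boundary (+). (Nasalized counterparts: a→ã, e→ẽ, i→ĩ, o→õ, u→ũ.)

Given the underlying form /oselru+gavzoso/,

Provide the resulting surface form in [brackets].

[oselru+gavvoso]

Rule 1: /z/ after /v/ → [v] (total assimilation)
After rule 1: oselru+gavvoso
Rule 2: no segment meets the rule's conditions; no change.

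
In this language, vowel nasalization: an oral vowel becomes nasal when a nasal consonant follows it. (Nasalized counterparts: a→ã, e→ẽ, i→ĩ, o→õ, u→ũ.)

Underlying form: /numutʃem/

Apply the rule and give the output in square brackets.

[nũmutʃẽm]

/u/ before nasal /m/ → [ũ]
/e/ before nasal /m/ → [ẽ]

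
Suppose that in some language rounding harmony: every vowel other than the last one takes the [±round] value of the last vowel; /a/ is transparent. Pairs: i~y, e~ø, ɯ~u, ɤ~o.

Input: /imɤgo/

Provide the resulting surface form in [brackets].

[ymogo]

/i/ harmonizes with /o/ ([+round]) → [y]
/ɤ/ harmonizes with /o/ ([+round]) → [o]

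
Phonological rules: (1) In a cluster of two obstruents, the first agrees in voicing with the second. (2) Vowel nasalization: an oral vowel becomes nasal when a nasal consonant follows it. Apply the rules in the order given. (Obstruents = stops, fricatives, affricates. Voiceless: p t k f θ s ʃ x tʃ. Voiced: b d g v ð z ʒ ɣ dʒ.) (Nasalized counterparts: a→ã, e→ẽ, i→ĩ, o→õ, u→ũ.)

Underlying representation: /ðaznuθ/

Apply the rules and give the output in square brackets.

Rule 1: no segment meets the rule's conditions; no change.
After rule 1: ðaznuθ
Rule 2: no segment meets the rule's conditions; no change.

[ðaznuθ]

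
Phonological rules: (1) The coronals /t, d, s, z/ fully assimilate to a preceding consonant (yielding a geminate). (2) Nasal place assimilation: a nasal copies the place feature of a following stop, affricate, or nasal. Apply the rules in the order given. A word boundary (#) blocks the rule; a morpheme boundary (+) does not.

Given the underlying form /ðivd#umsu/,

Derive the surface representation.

Rule 1: /d/ after /v/ → [v] (total assimilation)
Rule 1: /s/ after /m/ → [m] (total assimilation)
After rule 1: ðivv#ummu
Rule 2: no segment meets the rule's conditions; no change.

[ðivv#ummu]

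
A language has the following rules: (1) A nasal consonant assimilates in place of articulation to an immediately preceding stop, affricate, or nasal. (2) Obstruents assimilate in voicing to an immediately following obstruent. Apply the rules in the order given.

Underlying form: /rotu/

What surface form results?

[rotu]

Rule 1: no segment meets the rule's conditions; no change.
After rule 1: rotu
Rule 2: no segment meets the rule's conditions; no change.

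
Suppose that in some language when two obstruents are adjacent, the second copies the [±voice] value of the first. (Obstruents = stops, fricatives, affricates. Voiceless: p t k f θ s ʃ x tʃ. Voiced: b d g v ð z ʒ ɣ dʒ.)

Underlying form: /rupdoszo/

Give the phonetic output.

/d/ after /p/ (voiceless) → [t]
/z/ after /s/ (voiceless) → [s]

[ruptosso]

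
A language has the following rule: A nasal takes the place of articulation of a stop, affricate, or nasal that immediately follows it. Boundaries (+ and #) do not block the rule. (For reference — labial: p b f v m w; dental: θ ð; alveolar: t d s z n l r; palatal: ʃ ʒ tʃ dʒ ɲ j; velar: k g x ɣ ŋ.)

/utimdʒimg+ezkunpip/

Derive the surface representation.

/m/ before /dʒ/ (palatal) → [ɲ]
/m/ before /g/ (velar) → [ŋ]
/n/ before /p/ (labial) → [m]

[utiɲdʒiŋg+ezkumpip]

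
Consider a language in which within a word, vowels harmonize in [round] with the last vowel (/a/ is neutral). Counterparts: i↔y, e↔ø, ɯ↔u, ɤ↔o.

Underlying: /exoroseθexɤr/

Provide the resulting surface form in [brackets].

/o/ harmonizes with /ɤ/ ([-round]) → [ɤ]
/o/ harmonizes with /ɤ/ ([-round]) → [ɤ]

[exɤrɤseθexɤr]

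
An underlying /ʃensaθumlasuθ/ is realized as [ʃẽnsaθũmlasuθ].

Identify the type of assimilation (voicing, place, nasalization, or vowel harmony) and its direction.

/e/→[ẽ] /u/→[ũ].
Each target copies a feature from the following segment, so the direction is regressive.

nasalization, regressive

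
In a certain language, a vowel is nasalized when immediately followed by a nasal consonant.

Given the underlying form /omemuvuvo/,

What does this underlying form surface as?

/o/ before nasal /m/ → [õ]
/e/ before nasal /m/ → [ẽ]

[õmẽmuvuvo]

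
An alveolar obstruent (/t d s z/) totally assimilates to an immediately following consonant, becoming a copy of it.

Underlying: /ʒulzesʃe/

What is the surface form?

[ʒulzeʃʃe]

/s/ before /ʃ/ → [ʃ] (total assimilation)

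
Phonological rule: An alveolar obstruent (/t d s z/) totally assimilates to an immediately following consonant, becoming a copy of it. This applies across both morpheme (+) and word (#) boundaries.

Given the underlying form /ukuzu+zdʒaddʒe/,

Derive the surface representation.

/z/ before /dʒ/ → [dʒ] (total assimilation)
/d/ before /dʒ/ → [dʒ] (total assimilation)

[ukuzu+dʒdʒadʒdʒe]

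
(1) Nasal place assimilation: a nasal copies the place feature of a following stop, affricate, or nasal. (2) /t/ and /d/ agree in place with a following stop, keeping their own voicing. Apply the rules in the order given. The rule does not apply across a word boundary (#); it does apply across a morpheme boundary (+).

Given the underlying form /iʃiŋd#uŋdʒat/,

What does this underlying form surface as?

[iʃind#uɲdʒat]

Rule 1: /ŋ/ before /d/ (alveolar) → [n]
Rule 1: /ŋ/ before /dʒ/ (palatal) → [ɲ]
After rule 1: iʃind#uɲdʒat
Rule 2: no segment meets the rule's conditions; no change.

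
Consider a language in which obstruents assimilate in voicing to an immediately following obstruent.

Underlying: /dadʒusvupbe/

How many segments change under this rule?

/s/ before /v/ (voiced) → [z]
/p/ before /b/ (voiced) → [b]
2 segments change.

2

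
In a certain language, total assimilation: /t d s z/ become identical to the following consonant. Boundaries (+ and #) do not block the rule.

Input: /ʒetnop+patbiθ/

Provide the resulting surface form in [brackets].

/t/ before /n/ → [n] (total assimilation)
/t/ before /b/ → [b] (total assimilation)

[ʒennop+pabbiθ]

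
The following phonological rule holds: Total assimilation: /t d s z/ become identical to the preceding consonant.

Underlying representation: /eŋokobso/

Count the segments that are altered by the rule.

1

/s/ after /b/ → [b] (total assimilation)
1 segment changes.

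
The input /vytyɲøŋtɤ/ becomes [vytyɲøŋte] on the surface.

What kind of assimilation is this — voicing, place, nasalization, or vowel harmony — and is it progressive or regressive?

/ɤ/→[e].
Vowels agree with the first vowel, so the harmony is progressive.

vowel harmony, progressive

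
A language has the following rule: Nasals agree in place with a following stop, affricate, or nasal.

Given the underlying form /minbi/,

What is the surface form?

/n/ before /b/ (labial) → [m]

[mimbi]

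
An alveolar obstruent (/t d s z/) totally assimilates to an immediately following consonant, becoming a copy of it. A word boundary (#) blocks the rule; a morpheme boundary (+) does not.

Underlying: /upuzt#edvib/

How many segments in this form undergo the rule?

/z/ before /t/ → [t] (total assimilation)
/d/ before /v/ → [v] (total assimilation)
2 segments change.

2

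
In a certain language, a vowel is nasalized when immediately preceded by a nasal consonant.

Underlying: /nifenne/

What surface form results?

[nĩfennẽ]

/i/ after nasal /n/ → [ĩ]
/e/ after nasal /n/ → [ẽ]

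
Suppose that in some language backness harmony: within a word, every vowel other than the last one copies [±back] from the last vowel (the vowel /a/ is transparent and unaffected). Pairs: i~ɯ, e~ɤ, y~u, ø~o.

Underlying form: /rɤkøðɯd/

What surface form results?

[rɤkoðɯd]

/ø/ harmonizes with /ɯ/ ([+back]) → [o]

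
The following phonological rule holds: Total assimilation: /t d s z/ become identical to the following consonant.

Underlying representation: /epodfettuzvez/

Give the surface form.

[epoffettuvvez]

/d/ before /f/ → [f] (total assimilation)
/z/ before /v/ → [v] (total assimilation)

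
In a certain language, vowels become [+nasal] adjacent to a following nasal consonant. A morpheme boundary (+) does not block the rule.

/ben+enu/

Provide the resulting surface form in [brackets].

/e/ before nasal /n/ → [ẽ]
/e/ before nasal /n/ → [ẽ]

[bẽn+ẽnu]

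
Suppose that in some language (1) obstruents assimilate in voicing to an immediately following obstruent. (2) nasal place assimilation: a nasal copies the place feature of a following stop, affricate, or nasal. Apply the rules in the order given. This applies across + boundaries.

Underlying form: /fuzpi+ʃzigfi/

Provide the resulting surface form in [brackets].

Rule 1: /z/ before /p/ (voiceless) → [s]
Rule 1: /ʃ/ before /z/ (voiced) → [ʒ]
Rule 1: /g/ before /f/ (voiceless) → [k]
After rule 1: fuspi+ʒzikfi
Rule 2: no segment meets the rule's conditions; no change.

[fuspi+ʒzikfi]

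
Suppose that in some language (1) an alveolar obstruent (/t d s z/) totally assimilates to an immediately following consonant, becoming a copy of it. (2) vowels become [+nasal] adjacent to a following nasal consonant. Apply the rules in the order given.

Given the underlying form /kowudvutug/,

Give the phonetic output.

[kowuvvutug]

Rule 1: /d/ before /v/ → [v] (total assimilation)
After rule 1: kowuvvutug
Rule 2: no segment meets the rule's conditions; no change.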